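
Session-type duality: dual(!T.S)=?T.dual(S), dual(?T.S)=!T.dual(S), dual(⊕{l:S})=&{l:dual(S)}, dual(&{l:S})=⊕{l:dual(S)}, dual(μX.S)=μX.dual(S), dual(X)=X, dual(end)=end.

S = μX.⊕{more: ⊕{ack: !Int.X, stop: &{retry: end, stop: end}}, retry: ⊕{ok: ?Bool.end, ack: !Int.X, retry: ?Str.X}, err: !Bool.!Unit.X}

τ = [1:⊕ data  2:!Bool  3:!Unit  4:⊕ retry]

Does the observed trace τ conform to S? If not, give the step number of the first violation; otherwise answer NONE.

[1] got ⊕ data, protocol expects ⊕ more or ⊕ retry or ⊕ err  ✗

1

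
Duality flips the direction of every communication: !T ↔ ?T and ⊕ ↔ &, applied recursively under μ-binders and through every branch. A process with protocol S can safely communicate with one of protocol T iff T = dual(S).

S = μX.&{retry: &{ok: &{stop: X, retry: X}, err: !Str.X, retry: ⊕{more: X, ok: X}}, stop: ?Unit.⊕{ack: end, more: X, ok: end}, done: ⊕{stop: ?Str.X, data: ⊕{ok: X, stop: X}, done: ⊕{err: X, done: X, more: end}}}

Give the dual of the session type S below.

μX → μX  (rec unchanged)
  &{retry,stop,done} → ⊕{retry,stop,done}  (external→internal)
    • retry:
      &{ok,err,retry} → ⊕{ok,err,retry}  (external→internal)
        • ok:
          &{stop,retry} → ⊕{stop,retry}  (external→internal)
            • stop:
              X ↦ X
            • retry:
              X ↦ X
        • err:
          !Str → ?Str
            X ↦ X
        • retry:
          ⊕{more,ok} → &{more,ok}  (internal→external)
            • more:
              X ↦ X
            • ok:
              X ↦ X
    • stop:
      ?Unit → !Unit
        ⊕{ack,more,ok} → &{ack,more,ok}  (internal→external)
          • ack:
            end ↦ end
          • more:
            X ↦ X
          • ok:
            end ↦ end
    • done:
      ⊕{stop,data,done} → &{stop,data,done}  (internal→external)
        • stop:
          ?Str → !Str
            X ↦ X
        • data:
          ⊕{ok,stop} → &{ok,stop}  (internal→external)
            • ok:
              X ↦ X
            • stop:
              X ↦ X
        • done:
          ⊕{err,done,more} → &{err,done,more}  (internal→external)
            • err:
              X ↦ X
            • done:
              X ↦ X
            • more:
              end ↦ end

μX.⊕{retry: ⊕{ok: ⊕{stop: X, retry: X}, err: ?Str.X, retry: &{more: X, ok: X}}, stop: !Unit.&{ack: end, more: X, ok: end}, done: &{stop: !Str.X, data: &{ok: X, stop: X}, done: &{err: X, done: X, more: end}}}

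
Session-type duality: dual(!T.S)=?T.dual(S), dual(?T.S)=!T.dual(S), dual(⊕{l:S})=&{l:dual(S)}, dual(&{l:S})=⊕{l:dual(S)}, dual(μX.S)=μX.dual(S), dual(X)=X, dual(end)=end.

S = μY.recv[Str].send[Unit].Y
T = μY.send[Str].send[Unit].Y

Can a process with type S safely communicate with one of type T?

μY ‖ μY  match (binder kept)
  recv[Str] ‖ send[Str]  match
    send[Unit] ‖ send[Unit]  ✗ same direction on both sides — not dual

NO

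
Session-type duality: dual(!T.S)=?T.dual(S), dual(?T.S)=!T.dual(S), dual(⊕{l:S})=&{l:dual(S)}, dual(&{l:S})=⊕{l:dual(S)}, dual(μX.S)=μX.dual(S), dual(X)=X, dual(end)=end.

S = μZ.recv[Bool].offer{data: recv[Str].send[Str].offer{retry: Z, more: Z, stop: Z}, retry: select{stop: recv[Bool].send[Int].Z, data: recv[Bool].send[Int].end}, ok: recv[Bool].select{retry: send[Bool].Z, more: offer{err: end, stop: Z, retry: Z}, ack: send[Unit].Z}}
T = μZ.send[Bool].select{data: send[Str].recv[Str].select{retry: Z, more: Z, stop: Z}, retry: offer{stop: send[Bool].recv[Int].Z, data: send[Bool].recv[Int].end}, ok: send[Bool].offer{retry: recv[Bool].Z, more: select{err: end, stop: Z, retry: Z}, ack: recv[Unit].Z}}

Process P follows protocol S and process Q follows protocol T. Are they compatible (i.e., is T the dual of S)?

μZ ‖ μZ  ✓ (rec unchanged)
  recv[Bool] ‖ send[Bool]  ✓
    offer{data,retry,ok} ‖ select{data,retry,ok}  ✓ label sets agree
      case data:
        recv[Str] ‖ send[Str]  ✓
          send[Str] ‖ recv[Str]  ✓
            offer{retry,more,stop} ‖ select{retry,more,stop}  ✓ label sets agree
              case retry:
                Z ‖ Z  ✓
              case more:
                Z ‖ Z  ✓
              case stop:
                Z ‖ Z  ✓
      case retry:
        select{stop,data} ‖ offer{stop,data}  ✓ label sets agree
          case stop:
            recv[Bool] ‖ send[Bool]  ✓
              send[Int] ‖ recv[Int]  ✓
                Z ‖ Z  ✓
          case data:
            recv[Bool] ‖ send[Bool]  ✓
              send[Int] ‖ recv[Int]  ✓
                end ‖ end  ✓
      case ok:
        recv[Bool] ‖ send[Bool]  ✓
          select{retry,more,ack} ‖ offer{retry,more,ack}  ✓ label sets agree
            case retry:
              send[Bool] ‖ recv[Bool]  ✓
                Z ‖ Z  ✓
            case more:
              offer{err,stop,retry} ‖ select{err,stop,retry}  ✓ label sets agree
                case err:
                  end ‖ end  ✓
                case stop:
                  Z ‖ Z  ✓
                case retry:
                  Z ‖ Z  ✓
            case ack:
              send[Unit] ‖ recv[Unit]  ✓
                Z ‖ Z  ✓

YES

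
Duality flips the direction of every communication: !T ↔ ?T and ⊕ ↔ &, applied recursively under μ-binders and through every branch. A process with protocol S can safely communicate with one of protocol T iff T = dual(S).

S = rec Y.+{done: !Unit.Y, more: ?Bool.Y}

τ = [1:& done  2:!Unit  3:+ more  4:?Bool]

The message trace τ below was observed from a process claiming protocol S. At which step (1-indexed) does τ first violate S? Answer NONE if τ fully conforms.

1

@1 got & done, protocol expects + done or + more  ✗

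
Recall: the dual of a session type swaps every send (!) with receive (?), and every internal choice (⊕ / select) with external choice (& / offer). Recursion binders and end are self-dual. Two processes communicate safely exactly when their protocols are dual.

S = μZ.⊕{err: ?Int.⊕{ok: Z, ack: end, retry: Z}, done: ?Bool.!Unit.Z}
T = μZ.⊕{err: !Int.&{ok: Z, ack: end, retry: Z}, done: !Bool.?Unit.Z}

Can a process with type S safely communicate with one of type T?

NO

μZ ‖ μZ  ✓ (μ self-dual)
  ⊕{err,done} ‖ ⊕{err,done}  ✗ choice polarity not flipped — not dual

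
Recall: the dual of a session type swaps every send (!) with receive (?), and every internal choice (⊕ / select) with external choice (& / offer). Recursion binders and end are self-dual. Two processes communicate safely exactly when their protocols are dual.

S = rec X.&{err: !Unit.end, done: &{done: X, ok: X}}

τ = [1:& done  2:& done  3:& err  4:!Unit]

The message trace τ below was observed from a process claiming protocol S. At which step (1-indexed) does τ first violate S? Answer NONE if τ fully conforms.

@1 & done  match  residual = &{done: rec X.…, ok: rec X.…}
@2 & done  match  residual = rec X.…
@3 & err  match  residual = !Unit.end
@4 !Unit  match  residual = end
trace exhausted — no violation

NONE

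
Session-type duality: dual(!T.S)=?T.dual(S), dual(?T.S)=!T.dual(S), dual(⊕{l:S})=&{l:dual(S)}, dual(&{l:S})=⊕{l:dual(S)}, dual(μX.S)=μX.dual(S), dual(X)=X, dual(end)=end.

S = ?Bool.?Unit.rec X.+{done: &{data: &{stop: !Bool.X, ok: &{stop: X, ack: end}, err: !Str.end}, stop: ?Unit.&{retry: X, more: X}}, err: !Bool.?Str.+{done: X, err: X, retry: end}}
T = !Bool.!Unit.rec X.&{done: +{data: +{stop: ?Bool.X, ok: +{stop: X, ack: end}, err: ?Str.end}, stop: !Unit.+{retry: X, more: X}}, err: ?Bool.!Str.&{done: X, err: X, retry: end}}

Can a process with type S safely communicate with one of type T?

YES

?Bool ‖ !Bool  ok
  ?Unit ‖ !Unit  ok
    rec X ‖ rec X  ok (rec unchanged)
      +{done,err} ‖ &{done,err}  ok labels match
        case done:
          &{data,stop} ‖ +{data,stop}  ok labels match
            case data:
              &{stop,ok,err} ‖ +{stop,ok,err}  ok labels match
                case stop:
                  !Bool ‖ ?Bool  ok
                    X ‖ X  ok
                case ok:
                  &{stop,ack} ‖ +{stop,ack}  ok labels match
                    case stop:
                      X ‖ X  ok
                    case ack:
                      end ‖ end  ok
                case err:
                  !Str ‖ ?Str  ok
                    end ‖ end  ok
            case stop:
              ?Unit ‖ !Unit  ok
                &{retry,more} ‖ +{retry,more}  ok labels match
                  case retry:
                    X ‖ X  ok
                  case more:
                    X ‖ X  ok
        case err:
          !Bool ‖ ?Bool  ok
            ?Str ‖ !Str  ok
              +{done,err,retry} ‖ &{done,err,retry}  ok labels match
                case done:
                  X ‖ X  ok
                case err:
                  X ‖ X  ok
                case retry:
                  end ‖ end  ok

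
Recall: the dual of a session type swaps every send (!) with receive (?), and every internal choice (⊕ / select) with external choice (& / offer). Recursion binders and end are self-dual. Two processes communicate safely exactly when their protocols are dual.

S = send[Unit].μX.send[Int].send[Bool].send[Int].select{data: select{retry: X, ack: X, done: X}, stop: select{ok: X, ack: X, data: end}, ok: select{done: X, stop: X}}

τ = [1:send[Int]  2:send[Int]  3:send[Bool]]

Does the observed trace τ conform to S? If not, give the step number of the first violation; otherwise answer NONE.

step 1: got send[Int], protocol expects send[Unit]  ✗

1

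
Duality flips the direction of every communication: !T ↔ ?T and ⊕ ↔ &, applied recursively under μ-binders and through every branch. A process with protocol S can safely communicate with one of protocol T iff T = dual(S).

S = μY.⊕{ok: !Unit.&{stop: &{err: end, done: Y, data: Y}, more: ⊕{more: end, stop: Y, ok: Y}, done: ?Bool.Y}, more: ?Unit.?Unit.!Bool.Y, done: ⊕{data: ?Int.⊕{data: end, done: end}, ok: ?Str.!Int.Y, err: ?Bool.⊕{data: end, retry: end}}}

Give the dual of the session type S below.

μY ↦ μY  (rec unchanged)
  ⊕{ok,more,done} ↦ &{ok,more,done}  (⊕→&)
    [ok]
      !Unit ↦ ?Unit
        &{stop,more,done} ↦ ⊕{stop,more,done}  (offer→select)
          [stop]
            &{err,done,data} ↦ ⊕{err,done,data}  (offer→select)
              [err]
                end self-dual
              [done]
                Y self-dual
              [data]
                Y self-dual
          [more]
            ⊕{more,stop,ok} ↦ &{more,stop,ok}  (⊕→&)
              [more]
                end self-dual
              [stop]
                Y self-dual
              [ok]
                Y self-dual
          [done]
            ?Bool ↦ !Bool
              Y self-dual
    [more]
      ?Unit ↦ !Unit
        ?Unit ↦ !Unit
          !Bool ↦ ?Bool
            Y self-dual
    [done]
      ⊕{data,ok,err} ↦ &{data,ok,err}  (⊕→&)
        [data]
          ?Int ↦ !Int
            ⊕{data,done} ↦ &{data,done}  (⊕→&)
              [data]
                end self-dual
              [done]
                end self-dual
        [ok]
          ?Str ↦ !Str
            !Int ↦ ?Int
              Y self-dual
        [err]
          ?Bool ↦ !Bool
            ⊕{data,retry} ↦ &{data,retry}  (⊕→&)
              [data]
                end self-dual
              [retry]
                end self-dual

μY.&{ok: ?Unit.⊕{stop: ⊕{err: end, done: Y, data: Y}, more: &{more: end, stop: Y, ok: Y}, done: !Bool.Y}, more: !Unit.!Unit.?Bool.Y, done: &{data: !Int.&{data: end, done: end}, ok: !Str.?Int.Y, err: !Bool.&{data: end, retry: end}}}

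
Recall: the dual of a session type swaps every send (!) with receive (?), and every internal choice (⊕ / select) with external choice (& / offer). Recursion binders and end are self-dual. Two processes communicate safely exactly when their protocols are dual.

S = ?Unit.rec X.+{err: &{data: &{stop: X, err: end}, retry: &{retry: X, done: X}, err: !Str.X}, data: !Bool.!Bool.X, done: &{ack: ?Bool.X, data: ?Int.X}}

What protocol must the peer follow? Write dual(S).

?Unit → !Unit
  rec X → rec X  (rec unchanged)
    +{err,data,done} → &{err,data,done}  (⊕→&)
      case err:
        &{data,retry,err} → +{data,retry,err}  (&→⊕)
          case data:
            &{stop,err} → +{stop,err}  (&→⊕)
              case stop:
                X ↦ X
              case err:
                end ↦ end
          case retry:
            &{retry,done} → +{retry,done}  (&→⊕)
              case retry:
                X ↦ X
              case done:
                X ↦ X
          case err:
            !Str → ?Str
              X ↦ X
      case data:
        !Bool → ?Bool
          !Bool → ?Bool
            X ↦ X
      case done:
        &{ack,data} → +{ack,data}  (&→⊕)
          case ack:
            ?Bool → !Bool
              X ↦ X
          case data:
            ?Int → !Int
              X ↦ X

!Unit.rec X.&{err: +{data: +{stop: X, err: end}, retry: +{retry: X, done: X}, err: ?Str.X}, data: ?Bool.?Bool.X, done: +{ack: !Bool.X, data: !Int.X}}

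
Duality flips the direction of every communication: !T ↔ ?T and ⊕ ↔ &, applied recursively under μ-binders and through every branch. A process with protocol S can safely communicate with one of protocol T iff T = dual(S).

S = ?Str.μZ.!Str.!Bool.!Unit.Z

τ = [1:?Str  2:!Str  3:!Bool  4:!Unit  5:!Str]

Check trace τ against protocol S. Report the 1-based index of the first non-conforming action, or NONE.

step 1: ?Str  ✓  residual = μZ.…
step 2: !Str  ✓  residual = !Bool.!Unit.μZ.…
step 3: !Bool  ✓  residual = !Unit.μZ.…
step 4: !Unit  ✓  residual = μZ.…
step 5: !Str  ✓  residual = !Bool.!Unit.μZ.…
trace exhausted — no violation

NONE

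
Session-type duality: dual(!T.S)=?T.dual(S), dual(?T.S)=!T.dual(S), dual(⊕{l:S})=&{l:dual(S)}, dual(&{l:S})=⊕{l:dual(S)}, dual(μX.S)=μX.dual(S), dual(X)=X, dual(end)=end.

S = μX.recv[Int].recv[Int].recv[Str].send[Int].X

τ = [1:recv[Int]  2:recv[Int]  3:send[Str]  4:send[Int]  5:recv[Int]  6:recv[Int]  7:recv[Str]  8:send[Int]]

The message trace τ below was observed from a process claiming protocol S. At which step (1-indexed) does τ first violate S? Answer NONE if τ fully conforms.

step 1: recv[Int]  ✓  residual = recv[Int].recv[Str].send[Int].μX.…
step 2: recv[Int]  ✓  residual = recv[Str].send[Int].μX.…
step 3: got send[Str], protocol expects recv[Str]  ✗

3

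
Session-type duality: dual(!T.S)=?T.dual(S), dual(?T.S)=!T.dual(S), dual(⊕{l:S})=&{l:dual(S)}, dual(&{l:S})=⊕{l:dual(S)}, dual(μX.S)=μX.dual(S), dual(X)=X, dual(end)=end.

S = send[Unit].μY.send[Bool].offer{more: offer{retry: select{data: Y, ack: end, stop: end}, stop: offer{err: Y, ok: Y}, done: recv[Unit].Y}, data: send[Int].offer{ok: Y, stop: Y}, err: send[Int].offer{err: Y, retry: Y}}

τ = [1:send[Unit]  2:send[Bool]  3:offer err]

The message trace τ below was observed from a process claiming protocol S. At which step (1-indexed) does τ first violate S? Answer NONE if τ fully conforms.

[1] send[Unit]  ✓  state: μY.…
[2] send[Bool]  ✓  state: offer{more: offer{retry: select{data: μY.…, ack: end, stop: end}, stop: offer{err: μY.…, ok: μY.…}, done: recv[Unit].μY.…}, data: send[Int].offer{ok: μY.…, stop: μY.…}, err: send[Int].offer{err: μY.…, retry: μY.…}}
[3] offer err  ✓  state: send[Int].offer{err: μY.…, retry: μY.…}
all 3 steps conform

NONE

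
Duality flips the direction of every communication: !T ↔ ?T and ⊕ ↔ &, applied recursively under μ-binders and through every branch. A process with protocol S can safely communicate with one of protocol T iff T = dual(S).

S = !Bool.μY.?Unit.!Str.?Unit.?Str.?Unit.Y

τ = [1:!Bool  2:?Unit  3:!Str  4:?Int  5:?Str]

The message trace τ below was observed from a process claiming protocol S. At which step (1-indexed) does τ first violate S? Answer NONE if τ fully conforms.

4

@1 !Bool  match  residual = μY.…
@2 ?Unit  match  residual = !Str.?Unit.?Str.?Unit.μY.…
@3 !Str  match  residual = ?Unit.?Str.?Unit.μY.…
@4 got ?Int, protocol expects ?Unit  ✗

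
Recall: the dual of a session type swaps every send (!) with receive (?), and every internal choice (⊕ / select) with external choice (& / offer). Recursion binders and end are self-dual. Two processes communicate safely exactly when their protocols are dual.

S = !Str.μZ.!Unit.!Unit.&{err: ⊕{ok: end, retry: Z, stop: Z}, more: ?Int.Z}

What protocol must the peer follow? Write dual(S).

!Str ↦ ?Str
  μZ ↦ μZ  (binder kept)
    !Unit ↦ ?Unit
      !Unit ↦ ?Unit
        &{err,more} ↦ ⊕{err,more}  (external→internal)
          [err]
            ⊕{ok,retry,stop} ↦ &{ok,retry,stop}  (select→offer)
              [ok]
                end ↦ end
              [retry]
                Z ↦ Z
              [stop]
                Z ↦ Z
          [more]
            ?Int ↦ !Int
              Z ↦ Z

?Str.μZ.?Unit.?Unit.⊕{err: &{ok: end, retry: Z, stop: Z}, more: !Int.Z}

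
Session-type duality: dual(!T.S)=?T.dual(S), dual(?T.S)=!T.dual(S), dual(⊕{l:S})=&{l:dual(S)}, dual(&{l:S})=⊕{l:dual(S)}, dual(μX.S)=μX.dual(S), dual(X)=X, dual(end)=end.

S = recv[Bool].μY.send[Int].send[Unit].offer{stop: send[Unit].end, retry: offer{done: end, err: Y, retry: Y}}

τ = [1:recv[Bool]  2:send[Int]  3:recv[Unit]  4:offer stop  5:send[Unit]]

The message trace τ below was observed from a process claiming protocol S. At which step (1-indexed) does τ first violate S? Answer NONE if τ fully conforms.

3

step 1: recv[Bool]  match  state: μY.…
step 2: send[Int]  match  state: send[Unit].offer{stop: send[Unit].end, retry: offer{done: end, err: μY.…, retry: μY.…}}
step 3: got recv[Unit], protocol expects send[Unit]  ✗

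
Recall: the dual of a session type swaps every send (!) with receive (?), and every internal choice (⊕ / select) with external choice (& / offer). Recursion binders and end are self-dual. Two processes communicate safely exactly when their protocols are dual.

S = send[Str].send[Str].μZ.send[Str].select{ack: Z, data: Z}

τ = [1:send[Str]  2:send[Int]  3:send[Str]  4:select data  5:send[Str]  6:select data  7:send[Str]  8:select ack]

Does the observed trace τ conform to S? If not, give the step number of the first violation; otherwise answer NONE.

2

[1] send[Str]  ok  now at send[Str].μZ.…
[2] got send[Int], protocol expects send[Str]  ✗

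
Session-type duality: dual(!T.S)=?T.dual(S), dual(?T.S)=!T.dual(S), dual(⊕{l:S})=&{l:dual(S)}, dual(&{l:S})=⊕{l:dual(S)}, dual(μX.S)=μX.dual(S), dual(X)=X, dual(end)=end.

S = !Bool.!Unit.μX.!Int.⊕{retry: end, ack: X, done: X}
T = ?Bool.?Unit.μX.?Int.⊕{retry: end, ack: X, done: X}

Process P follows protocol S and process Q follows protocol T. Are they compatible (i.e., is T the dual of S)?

!Bool vs ?Bool  ok
  !Unit vs ?Unit  ok
    μX vs μX  ok (rec unchanged)
      !Int vs ?Int  ok
        ⊕{retry,ack,done} vs ⊕{retry,ack,done}  ✗ choice polarity not flipped — not dual

NO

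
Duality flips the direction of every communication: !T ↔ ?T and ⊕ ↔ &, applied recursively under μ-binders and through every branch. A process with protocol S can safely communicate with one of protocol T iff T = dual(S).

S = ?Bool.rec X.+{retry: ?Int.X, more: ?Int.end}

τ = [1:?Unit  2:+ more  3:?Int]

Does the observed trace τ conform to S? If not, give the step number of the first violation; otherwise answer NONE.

1

@1 got ?Unit, protocol expects ?Bool  ✗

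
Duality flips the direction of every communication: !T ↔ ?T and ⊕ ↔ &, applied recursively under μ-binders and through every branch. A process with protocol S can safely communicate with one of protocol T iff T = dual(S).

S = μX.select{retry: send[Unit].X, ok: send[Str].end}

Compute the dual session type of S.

μX.offer{retry: recv[Unit].X, ok: recv[Str].end}

μX → μX  (rec unchanged)
  select{retry,ok} → offer{retry,ok}  (internal→external)
    [retry]
      send[Unit] → recv[Unit]
        dual(X) = X
    [ok]
      send[Str] → recv[Str]
        dual(end) = end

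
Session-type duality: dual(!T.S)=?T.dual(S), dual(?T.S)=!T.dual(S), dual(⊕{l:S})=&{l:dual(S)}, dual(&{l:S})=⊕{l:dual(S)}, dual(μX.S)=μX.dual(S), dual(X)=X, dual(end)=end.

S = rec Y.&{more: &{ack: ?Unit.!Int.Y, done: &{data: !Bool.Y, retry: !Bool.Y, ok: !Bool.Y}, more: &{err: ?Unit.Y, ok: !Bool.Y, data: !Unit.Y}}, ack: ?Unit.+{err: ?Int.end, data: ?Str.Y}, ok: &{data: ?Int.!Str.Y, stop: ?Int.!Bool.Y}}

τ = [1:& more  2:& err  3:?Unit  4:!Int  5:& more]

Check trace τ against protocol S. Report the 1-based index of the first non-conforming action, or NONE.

step 1: & more  ✓  now at &{ack: ?Unit.!Int.rec Y.…, done: &{data: !Bool.rec Y.…, retry: !Bool.rec Y.…, ok: !Bool.rec Y.…}, more: &{err: ?Unit.rec Y.…, ok: !Bool.rec Y.…, data: !Unit.rec Y.…}}
step 2: got & err, protocol expects & ack or & done or & more  ✗

2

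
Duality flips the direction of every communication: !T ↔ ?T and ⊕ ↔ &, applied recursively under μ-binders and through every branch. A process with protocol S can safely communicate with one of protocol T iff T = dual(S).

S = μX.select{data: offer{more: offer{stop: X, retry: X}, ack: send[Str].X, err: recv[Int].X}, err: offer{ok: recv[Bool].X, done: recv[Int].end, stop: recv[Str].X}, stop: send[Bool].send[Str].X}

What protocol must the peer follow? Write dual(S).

μX.offer{data: select{more: select{stop: X, retry: X}, ack: recv[Str].X, err: send[Int].X}, err: select{ok: send[Bool].X, done: send[Int].end, stop: send[Str].X}, stop: recv[Bool].recv[Str].X}

μX = μX  (rec unchanged)
  select{data,err,stop} = offer{data,err,stop}  (⊕→&)
    • data:
      offer{more,ack,err} = select{more,ack,err}  (offer→select)
        • more:
          offer{stop,retry} = select{stop,retry}  (offer→select)
            • stop:
              dual(X) = X
            • retry:
              dual(X) = X
        • ack:
          send[Str] = recv[Str]
            dual(X) = X
        • err:
          recv[Int] = send[Int]
            dual(X) = X
    • err:
      offer{ok,done,stop} = select{ok,done,stop}  (offer→select)
        • ok:
          recv[Bool] = send[Bool]
            dual(X) = X
        • done:
          recv[Int] = send[Int]
            dual(end) = end
        • stop:
          recv[Str] = send[Str]
            dual(X) = X
    • stop:
      send[Bool] = recv[Bool]
        send[Str] = recv[Str]
          dual(X) = X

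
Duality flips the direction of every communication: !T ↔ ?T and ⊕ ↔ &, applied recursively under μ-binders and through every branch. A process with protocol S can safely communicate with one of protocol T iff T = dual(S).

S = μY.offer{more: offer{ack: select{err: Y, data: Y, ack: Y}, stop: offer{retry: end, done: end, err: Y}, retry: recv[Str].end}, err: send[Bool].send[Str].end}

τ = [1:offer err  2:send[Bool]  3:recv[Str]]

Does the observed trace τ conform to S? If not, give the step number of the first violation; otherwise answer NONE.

3

[1] offer err  ✓  state: send[Bool].send[Str].end
[2] send[Bool]  ✓  state: send[Str].end
[3] got recv[Str], protocol expects send[Str]  ✗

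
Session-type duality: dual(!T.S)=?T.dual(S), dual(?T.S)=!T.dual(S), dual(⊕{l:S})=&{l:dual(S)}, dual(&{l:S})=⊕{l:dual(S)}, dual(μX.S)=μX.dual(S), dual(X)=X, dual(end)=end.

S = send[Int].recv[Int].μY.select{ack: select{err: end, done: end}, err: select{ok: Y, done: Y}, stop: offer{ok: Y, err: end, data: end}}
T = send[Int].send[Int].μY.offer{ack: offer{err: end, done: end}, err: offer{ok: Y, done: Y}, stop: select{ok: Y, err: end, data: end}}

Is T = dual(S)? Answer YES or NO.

NO

send[Int] | send[Int]  ✗ same direction on both sides — not dual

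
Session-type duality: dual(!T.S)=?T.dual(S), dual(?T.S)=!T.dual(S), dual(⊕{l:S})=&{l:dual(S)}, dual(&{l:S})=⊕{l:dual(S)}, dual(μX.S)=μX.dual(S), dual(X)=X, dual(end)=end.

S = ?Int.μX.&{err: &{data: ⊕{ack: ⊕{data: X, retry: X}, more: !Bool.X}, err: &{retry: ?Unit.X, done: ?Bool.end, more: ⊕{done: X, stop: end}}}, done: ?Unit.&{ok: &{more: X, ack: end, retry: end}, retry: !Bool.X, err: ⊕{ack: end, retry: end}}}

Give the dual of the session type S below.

?Int ↦ !Int
  μX ↦ μX  (μ self-dual)
    &{err,done} ↦ ⊕{err,done}  (offer→select)
      • err:
        &{data,err} ↦ ⊕{data,err}  (offer→select)
          • data:
            ⊕{ack,more} ↦ &{ack,more}  (⊕→&)
              • ack:
                ⊕{data,retry} ↦ &{data,retry}  (⊕→&)
                  • data:
                    X self-dual
                  • retry:
                    X self-dual
              • more:
                !Bool ↦ ?Bool
                  X self-dual
          • err:
            &{retry,done,more} ↦ ⊕{retry,done,more}  (offer→select)
              • retry:
                ?Unit ↦ !Unit
                  X self-dual
              • done:
                ?Bool ↦ !Bool
                  end self-dual
              • more:
                ⊕{done,stop} ↦ &{done,stop}  (⊕→&)
                  • done:
                    X self-dual
                  • stop:
                    end self-dual
      • done:
        ?Unit ↦ !Unit
          &{ok,retry,err} ↦ ⊕{ok,retry,err}  (offer→select)
            • ok:
              &{more,ack,retry} ↦ ⊕{more,ack,retry}  (offer→select)
                • more:
                  X self-dual
                • ack:
                  end self-dual
                • retry:
                  end self-dual
            • retry:
              !Bool ↦ ?Bool
                X self-dual
            • err:
              ⊕{ack,retry} ↦ &{ack,retry}  (⊕→&)
                • ack:
                  end self-dual
                • retry:
                  end self-dual

!Int.μX.⊕{err: ⊕{data: &{ack: &{data: X, retry: X}, more: ?Bool.X}, err: ⊕{retry: !Unit.X, done: !Bool.end, more: &{done: X, stop: end}}}, done: !Unit.⊕{ok: ⊕{more: X, ack: end, retry: end}, retry: ?Bool.X, err: &{ack: end, retry: end}}}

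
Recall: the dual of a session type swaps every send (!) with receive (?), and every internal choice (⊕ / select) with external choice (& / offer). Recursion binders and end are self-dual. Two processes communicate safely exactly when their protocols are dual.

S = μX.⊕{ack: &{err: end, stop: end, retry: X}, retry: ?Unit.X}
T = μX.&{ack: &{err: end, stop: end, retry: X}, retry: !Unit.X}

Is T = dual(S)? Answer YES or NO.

μX vs μX  ✓ (binder kept)
  ⊕{ack,retry} vs &{ack,retry}  ✓ label sets agree
    [ack]
      &{err,stop,retry} vs &{err,stop,retry}  ✗ choice polarity not flipped — not dual

NO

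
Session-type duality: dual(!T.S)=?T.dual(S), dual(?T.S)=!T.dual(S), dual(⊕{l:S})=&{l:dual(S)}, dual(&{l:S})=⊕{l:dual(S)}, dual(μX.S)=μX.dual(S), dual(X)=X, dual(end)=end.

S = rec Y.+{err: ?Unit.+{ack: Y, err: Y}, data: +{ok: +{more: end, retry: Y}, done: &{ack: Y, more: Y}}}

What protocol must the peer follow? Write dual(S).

rec Y.&{err: !Unit.&{ack: Y, err: Y}, data: &{ok: &{more: end, retry: Y}, done: +{ack: Y, more: Y}}}

rec Y = rec Y  (binder kept)
  +{err,data} = &{err,data}  (select→offer)
    • err:
      ?Unit = !Unit
        +{ack,err} = &{ack,err}  (select→offer)
          • ack:
            Y ↦ Y
          • err:
            Y ↦ Y
    • data:
      +{ok,done} = &{ok,done}  (select→offer)
        • ok:
          +{more,retry} = &{more,retry}  (select→offer)
            • more:
              end ↦ end
            • retry:
              Y ↦ Y
        • done:
          &{ack,more} = +{ack,more}  (external→internal)
            • ack:
              Y ↦ Y
            • more:
              Y ↦ Y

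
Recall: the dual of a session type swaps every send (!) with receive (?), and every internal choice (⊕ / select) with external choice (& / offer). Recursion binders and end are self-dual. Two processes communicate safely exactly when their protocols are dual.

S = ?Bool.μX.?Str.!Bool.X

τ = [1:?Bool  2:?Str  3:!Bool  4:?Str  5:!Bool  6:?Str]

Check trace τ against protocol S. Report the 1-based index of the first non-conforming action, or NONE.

[1] ?Bool  match  now at μX.…
[2] ?Str  match  now at !Bool.μX.…
[3] !Bool  match  now at μX.…
[4] ?Str  match  now at !Bool.μX.…
[5] !Bool  match  now at μX.…
[6] ?Str  match  now at !Bool.μX.…
τ conforms to S (length 6)

NONE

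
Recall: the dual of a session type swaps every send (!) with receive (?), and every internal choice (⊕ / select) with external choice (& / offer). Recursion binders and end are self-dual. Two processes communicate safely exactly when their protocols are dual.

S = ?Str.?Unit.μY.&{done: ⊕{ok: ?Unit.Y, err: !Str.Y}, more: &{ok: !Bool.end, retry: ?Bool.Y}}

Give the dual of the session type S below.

?Str = !Str
  ?Unit = !Unit
    μY = μY  (binder kept)
      &{done,more} = ⊕{done,more}  (external→internal)
        • done:
          ⊕{ok,err} = &{ok,err}  (⊕→&)
            • ok:
              ?Unit = !Unit
                dual(Y) = Y
            • err:
              !Str = ?Str
                dual(Y) = Y
        • more:
          &{ok,retry} = ⊕{ok,retry}  (external→internal)
            • ok:
              !Bool = ?Bool
                dual(end) = end
            • retry:
              ?Bool = !Bool
                dual(Y) = Y

!Str.!Unit.μY.⊕{done: &{ok: !Unit.Y, err: ?Str.Y}, more: ⊕{ok: ?Bool.end, retry: !Bool.Y}}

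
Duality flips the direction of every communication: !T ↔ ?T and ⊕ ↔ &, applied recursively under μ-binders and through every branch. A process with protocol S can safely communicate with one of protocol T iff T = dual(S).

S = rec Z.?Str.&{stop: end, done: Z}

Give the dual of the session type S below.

rec Z.!Str.+{stop: end, done: Z}

rec Z = rec Z  (rec unchanged)
  ?Str = !Str
    &{stop,done} = +{stop,done}  (&→⊕)
      • stop:
        dual(end) = end
      • done:
        dual(Z) = Z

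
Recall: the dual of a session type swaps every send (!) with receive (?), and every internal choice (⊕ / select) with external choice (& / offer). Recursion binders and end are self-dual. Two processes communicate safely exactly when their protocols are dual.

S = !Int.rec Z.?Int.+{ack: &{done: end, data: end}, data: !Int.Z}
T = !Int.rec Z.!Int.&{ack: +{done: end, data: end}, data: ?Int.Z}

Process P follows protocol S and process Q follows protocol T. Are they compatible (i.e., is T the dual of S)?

!Int ‖ !Int  ✗ same direction on both sides — not dual

NO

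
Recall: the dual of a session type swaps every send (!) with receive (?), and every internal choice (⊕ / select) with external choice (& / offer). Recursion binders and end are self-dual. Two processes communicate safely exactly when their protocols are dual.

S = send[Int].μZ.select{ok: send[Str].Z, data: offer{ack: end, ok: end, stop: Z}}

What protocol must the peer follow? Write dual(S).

recv[Int].μZ.offer{ok: recv[Str].Z, data: select{ack: end, ok: end, stop: Z}}

send[Int] = recv[Int]
  μZ = μZ  (rec unchanged)
    select{ok,data} = offer{ok,data}  (⊕→&)
      case ok:
        send[Str] = recv[Str]
          Z self-dual
      case data:
        offer{ack,ok,stop} = select{ack,ok,stop}  (offer→select)
          case ack:
            end self-dual
          case ok:
            end self-dual
          case stop:
            Z self-dual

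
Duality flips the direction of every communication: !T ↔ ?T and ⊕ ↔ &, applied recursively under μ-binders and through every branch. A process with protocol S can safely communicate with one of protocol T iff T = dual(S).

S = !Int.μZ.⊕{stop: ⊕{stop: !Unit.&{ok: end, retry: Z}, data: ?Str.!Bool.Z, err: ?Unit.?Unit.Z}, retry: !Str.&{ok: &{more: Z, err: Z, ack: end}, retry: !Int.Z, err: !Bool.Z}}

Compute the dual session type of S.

!Int ↦ ?Int
  μZ ↦ μZ  (rec unchanged)
    ⊕{stop,retry} ↦ &{stop,retry}  (internal→external)
      case stop:
        ⊕{stop,data,err} ↦ &{stop,data,err}  (internal→external)
          case stop:
            !Unit ↦ ?Unit
              &{ok,retry} ↦ ⊕{ok,retry}  (&→⊕)
                case ok:
                  end ↦ end
                case retry:
                  Z ↦ Z
          case data:
            ?Str ↦ !Str
              !Bool ↦ ?Bool
                Z ↦ Z
          case err:
            ?Unit ↦ !Unit
              ?Unit ↦ !Unit
                Z ↦ Z
      case retry:
        !Str ↦ ?Str
          &{ok,retry,err} ↦ ⊕{ok,retry,err}  (&→⊕)
            case ok:
              &{more,err,ack} ↦ ⊕{more,err,ack}  (&→⊕)
                case more:
                  Z ↦ Z
                case err:
                  Z ↦ Z
                case ack:
                  end ↦ end
            case retry:
              !Int ↦ ?Int
                Z ↦ Z
            case err:
              !Bool ↦ ?Bool
                Z ↦ Z

?Int.μZ.&{stop: &{stop: ?Unit.⊕{ok: end, retry: Z}, data: !Str.?Bool.Z, err: !Unit.!Unit.Z}, retry: ?Str.⊕{ok: ⊕{more: Z, err: Z, ack: end}, retry: ?Int.Z, err: ?Bool.Z}}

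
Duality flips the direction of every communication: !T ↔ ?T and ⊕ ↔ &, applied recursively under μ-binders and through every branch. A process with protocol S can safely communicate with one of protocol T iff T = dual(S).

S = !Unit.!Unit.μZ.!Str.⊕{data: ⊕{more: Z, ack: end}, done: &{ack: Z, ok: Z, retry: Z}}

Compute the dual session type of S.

?Unit.?Unit.μZ.?Str.&{data: &{more: Z, ack: end}, done: ⊕{ack: Z, ok: Z, retry: Z}}

!Unit ↦ ?Unit
  !Unit ↦ ?Unit
    μZ ↦ μZ  (rec unchanged)
      !Str ↦ ?Str
        ⊕{data,done} ↦ &{data,done}  (select→offer)
          [data]
            ⊕{more,ack} ↦ &{more,ack}  (select→offer)
              [more]
                dual(Z) = Z
              [ack]
                dual(end) = end
          [done]
            &{ack,ok,retry} ↦ ⊕{ack,ok,retry}  (external→internal)
              [ack]
                dual(Z) = Z
              [ok]
                dual(Z) = Z
              [retry]
                dual(Z) = Z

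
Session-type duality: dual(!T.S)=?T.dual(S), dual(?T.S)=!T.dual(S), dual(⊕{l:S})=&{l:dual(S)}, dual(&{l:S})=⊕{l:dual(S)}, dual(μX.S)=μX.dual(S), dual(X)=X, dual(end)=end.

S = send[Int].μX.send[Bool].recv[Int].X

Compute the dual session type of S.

send[Int] ↦ recv[Int]
  μX ↦ μX  (binder kept)
    send[Bool] ↦ recv[Bool]
      recv[Int] ↦ send[Int]
        dual(X) = X

recv[Int].μX.recv[Bool].send[Int].X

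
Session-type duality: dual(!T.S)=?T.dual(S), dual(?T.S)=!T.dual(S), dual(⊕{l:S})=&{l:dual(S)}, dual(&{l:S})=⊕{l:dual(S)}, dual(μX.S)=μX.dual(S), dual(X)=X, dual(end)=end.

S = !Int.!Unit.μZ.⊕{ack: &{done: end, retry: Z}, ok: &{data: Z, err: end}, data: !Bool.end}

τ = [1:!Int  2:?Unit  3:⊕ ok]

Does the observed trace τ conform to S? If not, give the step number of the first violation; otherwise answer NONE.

@1 !Int  ✓  state: !Unit.μZ.…
@2 got ?Unit, protocol expects !Unit  ✗

2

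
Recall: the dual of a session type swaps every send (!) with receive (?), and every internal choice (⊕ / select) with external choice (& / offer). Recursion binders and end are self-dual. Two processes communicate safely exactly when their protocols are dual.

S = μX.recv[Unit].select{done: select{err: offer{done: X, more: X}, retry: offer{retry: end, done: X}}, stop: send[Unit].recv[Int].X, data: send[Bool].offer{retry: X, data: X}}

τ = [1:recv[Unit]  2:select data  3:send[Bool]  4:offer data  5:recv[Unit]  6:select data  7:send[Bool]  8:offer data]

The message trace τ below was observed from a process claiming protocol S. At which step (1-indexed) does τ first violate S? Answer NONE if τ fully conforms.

step 1: recv[Unit]  ✓  now at select{done: select{err: offer{done: μX.…, more: μX.…}, retry: offer{retry: end, done: μX.…}}, stop: send[Unit].recv[Int].μX.…, data: send[Bool].offer{retry: μX.…, data: μX.…}}
step 2: select data  ✓  now at send[Bool].offer{retry: μX.…, data: μX.…}
step 3: send[Bool]  ✓  now at offer{retry: μX.…, data: μX.…}
step 4: offer data  ✓  now at μX.…
step 5: recv[Unit]  ✓  now at select{done: select{err: offer{done: μX.…, more: μX.…}, retry: offer{retry: end, done: μX.…}}, stop: send[Unit].recv[Int].μX.…, data: send[Bool].offer{retry: μX.…, data: μX.…}}
step 6: select data  ✓  now at send[Bool].offer{retry: μX.…, data: μX.…}
step 7: send[Bool]  ✓  now at offer{retry: μX.…, data: μX.…}
step 8: offer data  ✓  now at μX.…
all 8 steps conform

NONE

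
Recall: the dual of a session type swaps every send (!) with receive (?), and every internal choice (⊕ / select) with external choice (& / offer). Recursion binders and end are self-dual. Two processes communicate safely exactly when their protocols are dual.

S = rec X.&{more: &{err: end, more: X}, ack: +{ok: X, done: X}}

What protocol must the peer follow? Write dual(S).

rec X → rec X  (binder kept)
  &{more,ack} → +{more,ack}  (offer→select)
    [more]
      &{err,more} → +{err,more}  (offer→select)
        [err]
          end self-dual
        [more]
          X self-dual
    [ack]
      +{ok,done} → &{ok,done}  (⊕→&)
        [ok]
          X self-dual
        [done]
          X self-dual

rec X.+{more: +{err: end, more: X}, ack: &{ok: X, done: X}}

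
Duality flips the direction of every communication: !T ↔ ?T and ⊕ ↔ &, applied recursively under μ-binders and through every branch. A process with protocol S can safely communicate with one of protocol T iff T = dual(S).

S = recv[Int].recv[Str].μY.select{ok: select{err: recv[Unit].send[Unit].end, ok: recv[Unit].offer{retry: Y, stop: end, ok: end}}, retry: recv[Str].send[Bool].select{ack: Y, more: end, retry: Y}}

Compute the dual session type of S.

recv[Int] = send[Int]
  recv[Str] = send[Str]
    μY = μY  (binder kept)
      select{ok,retry} = offer{ok,retry}  (select→offer)
        • ok:
          select{err,ok} = offer{err,ok}  (select→offer)
            • err:
              recv[Unit] = send[Unit]
                send[Unit] = recv[Unit]
                  end ↦ end
            • ok:
              recv[Unit] = send[Unit]
                offer{retry,stop,ok} = select{retry,stop,ok}  (offer→select)
                  • retry:
                    Y ↦ Y
                  • stop:
                    end ↦ end
                  • ok:
                    end ↦ end
        • retry:
          recv[Str] = send[Str]
            send[Bool] = recv[Bool]
              select{ack,more,retry} = offer{ack,more,retry}  (select→offer)
                • ack:
                  Y ↦ Y
                • more:
                  end ↦ end
                • retry:
                  Y ↦ Y

send[Int].send[Str].μY.offer{ok: offer{err: send[Unit].recv[Unit].end, ok: send[Unit].select{retry: Y, stop: end, ok: end}}, retry: send[Str].recv[Bool].offer{ack: Y, more: end, retry: Y}}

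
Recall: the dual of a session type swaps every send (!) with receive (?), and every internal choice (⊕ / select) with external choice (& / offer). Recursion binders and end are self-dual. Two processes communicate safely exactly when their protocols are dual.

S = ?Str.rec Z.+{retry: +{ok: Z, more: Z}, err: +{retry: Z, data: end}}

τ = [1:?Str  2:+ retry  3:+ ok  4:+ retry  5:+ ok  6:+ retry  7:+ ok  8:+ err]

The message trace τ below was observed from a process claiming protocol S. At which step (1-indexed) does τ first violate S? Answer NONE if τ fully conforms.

NONE

[1] ?Str  ✓  state: rec Z.…
[2] + retry  ✓  state: +{ok: rec Z.…, more: rec Z.…}
[3] + ok  ✓  state: rec Z.…
[4] + retry  ✓  state: +{ok: rec Z.…, more: rec Z.…}
[5] + ok  ✓  state: rec Z.…
[6] + retry  ✓  state: +{ok: rec Z.…, more: rec Z.…}
[7] + ok  ✓  state: rec Z.…
[8] + err  ✓  state: +{retry: rec Z.…, data: end}
τ conforms to S (length 8)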